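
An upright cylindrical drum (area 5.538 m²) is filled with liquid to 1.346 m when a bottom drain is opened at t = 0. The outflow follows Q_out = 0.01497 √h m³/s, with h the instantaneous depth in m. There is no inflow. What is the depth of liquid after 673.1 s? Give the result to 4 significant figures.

0.06272 m

Mass balance (ρ constant): A dh/dt = −0.01497 √h.
Separate and integrate: 2(√h − √h₀) = −(0.01497/A) t.
√h = √1.346 − 0.01497·673.1/(2·5.538) = 1.16017 − 0.909742 = 0.250430.
h = 0.250430² = 0.0627152 m.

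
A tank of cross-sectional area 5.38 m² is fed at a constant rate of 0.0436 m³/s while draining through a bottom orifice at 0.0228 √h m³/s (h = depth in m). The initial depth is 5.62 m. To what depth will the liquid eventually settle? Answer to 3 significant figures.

A dh/dt = Q_in − 0.0228 √h. Steady state requires inflow = outflow:
Q_in = 0.0228 √h_ss ⇒ √h_ss = 0.0436/0.0228 = 1.9123.
h_ss = 1.9123² = 3.6568 m. (Since h₀ = 5.62 m > h_ss, the level will fall toward this value.)

3.66 m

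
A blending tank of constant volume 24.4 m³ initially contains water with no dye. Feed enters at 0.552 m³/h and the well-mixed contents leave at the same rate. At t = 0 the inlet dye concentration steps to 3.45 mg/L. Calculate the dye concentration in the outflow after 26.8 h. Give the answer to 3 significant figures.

1.57 mg/L

Mass balance on the solute (V constant): V dC/dt = Q(C_in − C).
Time constant τ = V/Q = 24.4/0.552 = 44.203 h.
Integrating: C(t) = C_in + (C₀ − C_in) e^(−t/τ).
C(26.8) = 3.45 + (0 − 3.45)·e^(−26.8/44.203) = 3.45 + (-3.4500)·0.54537 = 1.5685 mg/L.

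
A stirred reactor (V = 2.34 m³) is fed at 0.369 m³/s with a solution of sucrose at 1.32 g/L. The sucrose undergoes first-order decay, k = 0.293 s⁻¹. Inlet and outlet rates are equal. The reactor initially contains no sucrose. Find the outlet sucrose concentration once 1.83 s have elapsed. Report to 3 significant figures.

Accumulation = in − out − consumed: V dC/dt = Q C_in − Q C − k V C.
This is linear with rate a = Q/V + k = 0.45069 s⁻¹.
C_ss = Q C_in/(Q + kV) = 0.46185 g/L; C(t) = C_ss + (C₀ − C_ss) e^(−a t).
C(1.83) = 0.46185 + (-0.46185)·e^(−0.45069·1.83) = 0.46185 + (-0.46185)·0.43834 = 0.25941 g/L.

0.259 g/L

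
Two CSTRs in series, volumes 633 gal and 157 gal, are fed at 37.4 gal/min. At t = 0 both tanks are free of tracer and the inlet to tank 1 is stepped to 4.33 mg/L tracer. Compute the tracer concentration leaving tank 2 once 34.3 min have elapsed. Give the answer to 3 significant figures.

3.57 mg/L

Time constants: τᵢ = Vᵢ/Q for each well-mixed tank.
τ₁ = 633/37.4 = 16.925 min; τ₂ = 157/37.4 = 4.1979 min.
Tank 1: C₁ = C_in(1 − e^(−t/τ₁)). Tank 2 (τ₁ ≠ τ₂): C₂ = C_in[1 − (τ₁ e^(−t/τ₁) − τ₂ e^(−t/τ₂))/(τ₁ − τ₂)].
At t = 34.3: e^(−t/τ₁) = 0.13179, e^(−t/τ₂) = 0.00028278.
C₂ = 4.33·[1 − (16.925·0.13179 − 4.1979·0.00028278)/(12.727)] = 4.33·0.82484 = 3.5716 mg/L.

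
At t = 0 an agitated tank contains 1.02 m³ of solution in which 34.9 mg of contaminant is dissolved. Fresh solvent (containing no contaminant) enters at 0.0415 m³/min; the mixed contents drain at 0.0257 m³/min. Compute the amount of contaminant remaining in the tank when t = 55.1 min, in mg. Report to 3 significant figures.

Total volume: dV/dt = Q_in − Q_out = 0.015800 m³/min, so V(t) = 1.02 + 0.015800 t and V(55.1) = 1.8906 m³.
Solute balance: dm/dt = 0 − Q_out C = −Q_out m/V(t).
dm/m = −Q_out dt/(V₀ + 0.015800 t); integrating gives ln(m/m₀) = −(Q_out/(Q_in−Q_out)) ln(V/V₀).
m = m₀ (V₀/V)^(Q_out/(Q_in−Q_out)) = 34.9 × (1.02/1.8906)^(1.6266) = 12.791 mg.

12.8 mg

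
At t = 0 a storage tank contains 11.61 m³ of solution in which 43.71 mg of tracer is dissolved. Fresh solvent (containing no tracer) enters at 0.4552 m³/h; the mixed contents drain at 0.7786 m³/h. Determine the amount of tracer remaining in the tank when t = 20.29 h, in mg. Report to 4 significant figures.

5.886 mg

Let m(t) be the amount of tracer. Volume: V(t) = V₀ + (Q_in − Q_out) t = 11.61 − 0.323400 t; V(20.29) = 5.04821 m³.
Solute balance: dm/dt = 0 − Q_out C = −Q_out m/V(t).
dm/m = −Q_out dt/(V₀ − 0.323400 t); integrating gives ln(m/m₀) = −(Q_out/(Q_in−Q_out)) ln(V/V₀).
m = m₀ (V₀/V)^(Q_out/(Q_in−Q_out)) = 43.71 × (11.61/5.04821)^(-2.40754) = 5.88552 mg.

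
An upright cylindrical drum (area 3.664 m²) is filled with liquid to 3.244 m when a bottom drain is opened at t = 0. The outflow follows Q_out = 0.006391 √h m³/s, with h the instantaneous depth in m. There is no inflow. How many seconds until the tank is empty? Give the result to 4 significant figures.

Volume balance on the tank: A dh/dt = −0.006391 √h.
∫ h^(−1/2) dh = −(0.006391/A) ∫ dt, giving 2√h = 2√h₀ − (0.006391/A) t.
Tank is empty when √h = 0: t_empty = 2A√h₀/0.006391.
t_empty = 2·3.664·√3.244/0.006391 = 7.32800·1.80111/0.006391 = 2065.18 s.

2065 s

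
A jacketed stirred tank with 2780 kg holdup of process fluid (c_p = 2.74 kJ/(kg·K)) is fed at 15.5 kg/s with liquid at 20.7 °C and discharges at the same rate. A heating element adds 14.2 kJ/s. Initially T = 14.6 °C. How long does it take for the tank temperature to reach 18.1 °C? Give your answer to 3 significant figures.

141 s

M c_p dT/dt = ṁ c_p (T_in − T) + Q̇.
τ = M/ṁ = 179.35 s; T_ss = T_in + Q̇/(ṁ c_p) = 21.034 °C.
T(t) = T_ss + (T₀ − T_ss) e^(−t/τ). Set T = 18.1:
e^(−t/τ) = (18.1 − 21.034)/(14.6 − 21.034) = 0.45604
t = −179.35 · ln(0.45604) = 140.82 s.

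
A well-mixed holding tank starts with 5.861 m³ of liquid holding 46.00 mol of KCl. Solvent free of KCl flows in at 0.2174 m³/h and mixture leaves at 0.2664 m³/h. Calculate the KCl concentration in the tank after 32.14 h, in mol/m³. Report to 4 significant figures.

1.958 mol/m³

Total volume: dV/dt = Q_in − Q_out = -0.0490000 m³/h, so V(t) = 5.861 − 0.0490000 t and V(32.14) = 4.28614 m³.
Species balance (pure solvent in): dm/dt = −Q_out · m/V(t).
dm/m = −Q_out dt/(V₀ − 0.0490000 t); integrating gives ln(m/m₀) = −(Q_out/(Q_in−Q_out)) ln(V/V₀).
m = m₀ (V₀/V)^(Q_out/(Q_in−Q_out)) = 46.00 × (5.861/4.28614)^(-5.43673) = 8.39221 mol.
C = m/V = 8.39221/4.28614 = 1.95799 mol/m³.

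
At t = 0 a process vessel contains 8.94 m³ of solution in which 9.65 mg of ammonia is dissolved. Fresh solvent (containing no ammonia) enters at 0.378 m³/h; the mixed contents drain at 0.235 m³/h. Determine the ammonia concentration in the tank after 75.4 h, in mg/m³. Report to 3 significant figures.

0.133 mg/m³

Let m(t) be the amount of ammonia. Volume: V(t) = V₀ + (Q_in − Q_out) t = 8.94 + 0.14300 t; V(75.4) = 19.722 m³.
No ammonia enters, so dm/dt = −Q_out · (m/V).
dm/m = −Q_out dt/(V₀ + 0.14300 t); integrating gives ln(m/m₀) = −(Q_out/(Q_in−Q_out)) ln(V/V₀).
m = m₀ (V₀/V)^(Q_out/(Q_in−Q_out)) = 9.65 × (8.94/19.722)^(1.6434) = 2.6293 mg.
C = m/V = 2.6293/19.722 = 0.13332 mg/m³.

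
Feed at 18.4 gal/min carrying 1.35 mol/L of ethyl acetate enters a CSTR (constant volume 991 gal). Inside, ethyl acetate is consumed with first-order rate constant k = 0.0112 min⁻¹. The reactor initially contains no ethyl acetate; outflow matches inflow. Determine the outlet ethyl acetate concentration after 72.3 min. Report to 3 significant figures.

0.744 mol/L

Accumulation = in − out − consumed: V dC/dt = Q C_in − Q C − k V C.
dC/dt = (Q/V) C_in − (Q/V + k) C; effective rate a = Q/V + k = 0.018567 + 0.0112 = 0.029767 min⁻¹.
C_ss = Q C_in/(Q + kV) = 0.84206 mol/L; C(t) = C_ss + (C₀ − C_ss) e^(−a t).
C(72.3) = 0.84206 + (-0.84206)·e^(−0.029767·72.3) = 0.84206 + (-0.84206)·0.11623 = 0.74418 mol/L.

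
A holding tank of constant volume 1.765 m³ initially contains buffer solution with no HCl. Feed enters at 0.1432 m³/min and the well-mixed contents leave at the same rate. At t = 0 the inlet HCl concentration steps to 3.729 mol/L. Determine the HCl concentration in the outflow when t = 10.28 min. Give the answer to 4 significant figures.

Accumulation = in − out for the solute gives V dC/dt = Q(C_in − C).
Time constant τ = V/Q = 1.765/0.1432 = 12.3254 min.
This is linear first-order; C(t) = C_in + (C₀ − C_in) e^(−t/τ).
C(10.28) = 3.729 + (0 − 3.729)·e^(−10.28/12.3254) = 3.729 + (-3.72900)·0.434287 = 2.10954 mol/L.

2.110 mol/L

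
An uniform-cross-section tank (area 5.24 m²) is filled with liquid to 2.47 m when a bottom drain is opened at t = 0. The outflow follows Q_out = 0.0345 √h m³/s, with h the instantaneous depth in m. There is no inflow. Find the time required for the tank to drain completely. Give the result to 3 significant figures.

A dh/dt = −Q_out = −0.0345 √h.
Separate and integrate: 2(√h − √h₀) = −(0.0345/A) t.
Set h = 0: 2√h₀ = (0.0345/A) t_empty ⇒ t_empty = 2A√h₀/0.0345.
t_empty = 2·5.24·√2.47/0.0345 = 10.480·1.5716/0.0345 = 477.41 s.

477 s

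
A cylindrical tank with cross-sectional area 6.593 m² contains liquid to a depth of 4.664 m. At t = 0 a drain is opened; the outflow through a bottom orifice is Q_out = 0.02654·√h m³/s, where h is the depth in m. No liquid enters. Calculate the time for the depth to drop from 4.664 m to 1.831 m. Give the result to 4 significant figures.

400.7 s

Mass balance (ρ constant): A dh/dt = −0.02654 √h.
Separate and integrate: 2(√h − √h₀) = −(0.02654/A) t.
t = 2A(√h₀ − √h)/0.02654 = 2·6.593·(√4.664 − √1.831)/0.02654
  = 13.1860 × (2.15963 − 1.35314) / 0.02654 = 400.690 s.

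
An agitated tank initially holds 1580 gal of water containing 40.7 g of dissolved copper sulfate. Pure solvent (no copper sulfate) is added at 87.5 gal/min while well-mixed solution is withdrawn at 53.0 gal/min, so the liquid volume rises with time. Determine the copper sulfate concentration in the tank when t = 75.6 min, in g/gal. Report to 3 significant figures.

Let m(t) be the amount of copper sulfate. Volume: V(t) = V₀ + (Q_in − Q_out) t = 1580 + 34.500 t; V(75.6) = 4188.2 gal.
Solute balance: dm/dt = 0 − Q_out C = −Q_out m/V(t).
Separate: dm/m = −Q_out dt/V(t) ⇒ ln(m/m₀) = −(Q_out/(Q_in−Q_out)) ln(V/V₀).
m = m₀ (V₀/V)^(Q_out/(Q_in−Q_out)) = 40.7 × (1580/4188.2)^(1.5362) = 9.1033 g.
C = m/V = 9.1033/4188.2 = 0.0021736 g/gal.

0.00217 g/gal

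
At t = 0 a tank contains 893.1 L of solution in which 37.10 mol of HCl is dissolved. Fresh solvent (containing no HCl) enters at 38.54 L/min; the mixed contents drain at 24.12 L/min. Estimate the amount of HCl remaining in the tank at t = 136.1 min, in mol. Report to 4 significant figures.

5.309 mol

Total volume: dV/dt = Q_in − Q_out = 14.4200 L/min, so V(t) = 893.1 + 14.4200 t and V(136.1) = 2855.66 L.
No HCl enters, so dm/dt = −Q_out · (m/V).
dm/m = −Q_out dt/(V₀ + 14.4200 t); integrating gives ln(m/m₀) = −(Q_out/(Q_in−Q_out)) ln(V/V₀).
m = m₀ (V₀/V)^(Q_out/(Q_in−Q_out)) = 37.10 × (893.1/2855.66)^(1.67268) = 5.30879 mol.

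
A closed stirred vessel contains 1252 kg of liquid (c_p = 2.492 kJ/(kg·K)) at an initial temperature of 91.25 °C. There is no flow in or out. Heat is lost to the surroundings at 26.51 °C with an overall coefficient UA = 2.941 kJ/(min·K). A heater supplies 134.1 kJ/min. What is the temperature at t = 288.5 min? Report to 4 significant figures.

Heat balance on the well-mixed liquid: M c_p dT/dt = −UA(T − T_amb) + Q̇.
dT/dt = (T_ss − T)/τ with T_ss = T_amb + Q̇/UA = 26.51 + 134.1/2.941 = 72.1067 °C, τ = M c_p/UA = 1252·2.492/2.941 = 1060.86 min.
T approaches T_ss exponentially: T(t) = T_ss + (T₀ − T_ss) e^(−t/τ).
T(288.5) = 72.1067 + (19.1433)·0.761893 = 86.6918 °C.

86.69 °C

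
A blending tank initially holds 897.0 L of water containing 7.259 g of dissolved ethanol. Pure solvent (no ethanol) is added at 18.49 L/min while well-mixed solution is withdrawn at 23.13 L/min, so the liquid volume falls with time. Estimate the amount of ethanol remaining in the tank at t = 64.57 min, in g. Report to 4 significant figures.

0.9569 g

Total volume: dV/dt = Q_in − Q_out = -4.64000 L/min, so V(t) = 897.0 − 4.64000 t and V(64.57) = 597.395 L.
Species balance (pure solvent in): dm/dt = −Q_out · m/V(t).
Separate: dm/m = −Q_out dt/V(t) ⇒ ln(m/m₀) = −(Q_out/(Q_in−Q_out)) ln(V/V₀).
m = m₀ (V₀/V)^(Q_out/(Q_in−Q_out)) = 7.259 × (897.0/597.395)^(-4.98491) = 0.956944 g.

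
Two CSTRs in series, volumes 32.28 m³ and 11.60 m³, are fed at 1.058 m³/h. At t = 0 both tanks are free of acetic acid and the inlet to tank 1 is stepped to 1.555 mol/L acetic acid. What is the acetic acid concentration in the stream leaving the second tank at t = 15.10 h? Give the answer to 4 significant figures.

0.2953 mol/L

Species balance on tank i: dCᵢ/dt = (Cᵢ₋₁ − Cᵢ)/τᵢ with τᵢ = Vᵢ/Q.
τ₁ = 32.28/1.058 = 30.5104 h; τ₂ = 11.60/1.058 = 10.9641 h.
Tank 1: C₁ = C_in(1 − e^(−t/τ₁)). Tank 2 (τ₁ ≠ τ₂): C₂ = C_in[1 − (τ₁ e^(−t/τ₁) − τ₂ e^(−t/τ₂))/(τ₁ − τ₂)].
At t = 15.10: e^(−t/τ₁) = 0.609624, e^(−t/τ₂) = 0.252278.
C₂ = 1.555·[1 − (30.5104·0.609624 − 10.9641·0.252278)/(19.5463)] = 1.555·0.189931 = 0.295342 mol/L.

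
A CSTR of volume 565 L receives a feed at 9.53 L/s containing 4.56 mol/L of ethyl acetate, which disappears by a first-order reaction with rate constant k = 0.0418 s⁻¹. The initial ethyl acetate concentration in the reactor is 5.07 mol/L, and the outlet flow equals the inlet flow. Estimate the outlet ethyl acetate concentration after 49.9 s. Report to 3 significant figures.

1.51 mol/L

V dC/dt = Q(C_in − C) − k V C.
dC/dt = (Q/V) C_in − (Q/V + k) C; effective rate a = Q/V + k = 0.016867 + 0.0418 = 0.058667 s⁻¹.
C_ss = Q C_in/(Q + kV) = 1.3110 mol/L; C(t) = C_ss + (C₀ − C_ss) e^(−a t).
C(49.9) = 1.3110 + (3.7590)·e^(−0.058667·49.9) = 1.3110 + (3.7590)·0.053531 = 1.5123 mol/L.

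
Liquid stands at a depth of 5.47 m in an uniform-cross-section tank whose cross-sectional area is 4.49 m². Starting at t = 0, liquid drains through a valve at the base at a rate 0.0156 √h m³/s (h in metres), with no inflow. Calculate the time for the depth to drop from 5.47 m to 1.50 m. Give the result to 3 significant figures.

A dh/dt = −Q_out = −0.0156 √h.
Separate and integrate: 2(√h − √h₀) = −(0.0156/A) t.
t = 2A(√h₀ − √h)/0.0156 = 2·4.49·(√5.47 − √1.50)/0.0156
  = 8.9800 × (2.3388 − 1.2247) / 0.0156 = 641.30 s.

641 s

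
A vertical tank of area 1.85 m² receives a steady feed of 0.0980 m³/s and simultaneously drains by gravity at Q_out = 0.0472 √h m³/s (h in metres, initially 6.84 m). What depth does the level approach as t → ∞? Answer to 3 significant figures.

4.31 m

A dh/dt = Q_in − 0.0472 √h. Steady state requires inflow = outflow:
Q_in = 0.0472 √h_ss ⇒ √h_ss = 0.0980/0.0472 = 2.0763.
h_ss = 2.0763² = 4.3109 m. (Since h₀ = 6.84 m > h_ss, the level will fall toward this value.)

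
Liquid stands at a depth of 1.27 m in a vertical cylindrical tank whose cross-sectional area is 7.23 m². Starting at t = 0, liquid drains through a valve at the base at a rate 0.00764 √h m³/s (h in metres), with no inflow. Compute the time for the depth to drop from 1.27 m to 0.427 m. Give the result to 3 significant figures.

A dh/dt = −Q_out = −0.00764 √h.
This is separable: 2 d(√h)/dt = −0.00764/A, so √h = √h₀ − (0.00764/(2A)) t.
t = 2A(√h₀ − √h)/0.00764 = 2·7.23·(√1.27 − √0.427)/0.00764
  = 14.460 × (1.1269 − 0.65345) / 0.00764 = 896.16 s.

896 s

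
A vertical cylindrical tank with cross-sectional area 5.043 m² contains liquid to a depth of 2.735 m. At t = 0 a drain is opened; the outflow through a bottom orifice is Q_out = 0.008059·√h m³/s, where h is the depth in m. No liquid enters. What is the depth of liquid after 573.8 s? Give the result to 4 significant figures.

A dh/dt = −Q_out = −0.008059 √h.
Separate and integrate: 2(√h − √h₀) = −(0.008059/A) t.
√h = √2.735 − 0.008059·573.8/(2·5.043) = 1.65378 − 0.458482 = 1.19530.
h = 1.19530² = 1.42874 m.

1.429 m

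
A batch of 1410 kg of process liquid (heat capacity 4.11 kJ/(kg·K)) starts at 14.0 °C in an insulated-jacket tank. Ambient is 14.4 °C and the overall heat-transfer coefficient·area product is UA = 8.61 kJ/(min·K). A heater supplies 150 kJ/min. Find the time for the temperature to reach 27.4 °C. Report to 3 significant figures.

Lumped-capacitance energy balance: M c_p dT/dt = UA(T_amb − T) + Q̇.
τ = M c_p/UA = 673.07 min; T_ss = T_amb + Q̇/UA = 14.4 + 150/8.61 = 31.822 °C.
T(t) = T_ss + (T₀ − T_ss)e^(−t/τ); set T = 27.4:
t = −τ ln[(T − T_ss)/(T₀ − T_ss)] = −673.07 · ln(0.24810) = 938.19 min.

938 min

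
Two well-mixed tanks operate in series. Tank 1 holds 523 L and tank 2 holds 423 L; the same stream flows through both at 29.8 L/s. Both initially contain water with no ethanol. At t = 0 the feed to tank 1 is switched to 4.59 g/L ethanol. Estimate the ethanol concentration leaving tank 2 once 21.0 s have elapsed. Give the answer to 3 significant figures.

1.76 g/L

Each tank obeys Vᵢ dCᵢ/dt = Q(Cᵢ₋₁ − Cᵢ), so τᵢ = Vᵢ/Q.
τ₁ = 523/29.8 = 17.550 s; τ₂ = 423/29.8 = 14.195 s.
Tank 1: C₁ = C_in(1 − e^(−t/τ₁)). Tank 2 (τ₁ ≠ τ₂): C₂ = C_in[1 − (τ₁ e^(−t/τ₁) − τ₂ e^(−t/τ₂))/(τ₁ − τ₂)].
At t = 21.0: e^(−t/τ₁) = 0.30223, e^(−t/τ₂) = 0.22777.
C₂ = 4.59·[1 − (17.550·0.30223 − 14.195·0.22777)/(3.3557)] = 4.59·0.38278 = 1.7569 g/L.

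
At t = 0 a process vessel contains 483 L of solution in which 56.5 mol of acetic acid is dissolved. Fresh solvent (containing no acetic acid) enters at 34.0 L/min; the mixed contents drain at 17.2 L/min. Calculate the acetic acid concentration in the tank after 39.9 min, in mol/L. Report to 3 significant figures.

0.0201 mol/L

Let m(t) be the amount of acetic acid. Volume: V(t) = V₀ + (Q_in − Q_out) t = 483 + 16.800 t; V(39.9) = 1153.3 L.
No acetic acid enters, so dm/dt = −Q_out · (m/V).
dm/m = −Q_out dt/(V₀ + 16.800 t); integrating gives ln(m/m₀) = −(Q_out/(Q_in−Q_out)) ln(V/V₀).
m = m₀ (V₀/V)^(Q_out/(Q_in−Q_out)) = 56.5 × (483/1153.3)^(1.0238) = 23.176 mol.
C = m/V = 23.176/1153.3 = 0.020095 mol/L.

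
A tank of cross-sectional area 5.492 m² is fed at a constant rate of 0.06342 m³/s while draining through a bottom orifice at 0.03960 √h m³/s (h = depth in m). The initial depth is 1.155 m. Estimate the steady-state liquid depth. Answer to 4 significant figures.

2.565 m

Accumulation of liquid (constant cross-section A): A dh/dt = Q_in − 0.03960 √h. At steady state dh/dt = 0:
Q_in = 0.03960 √h_ss ⇒ √h_ss = 0.06342/0.03960 = 1.60152.
h_ss = 1.60152² = 2.56485 m. (Since h₀ = 1.155 m < h_ss, the level will rise toward this value.)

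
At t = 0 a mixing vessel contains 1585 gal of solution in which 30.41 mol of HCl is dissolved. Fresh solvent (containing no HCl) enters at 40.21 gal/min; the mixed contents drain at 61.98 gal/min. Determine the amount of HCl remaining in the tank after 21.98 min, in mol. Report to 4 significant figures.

10.93 mol

Let m(t) be the amount of HCl. Volume: V(t) = V₀ + (Q_in − Q_out) t = 1585 − 21.7700 t; V(21.98) = 1106.50 gal.
Species balance (pure solvent in): dm/dt = −Q_out · m/V(t).
Separate: dm/m = −Q_out dt/V(t) ⇒ ln(m/m₀) = −(Q_out/(Q_in−Q_out)) ln(V/V₀).
m = m₀ (V₀/V)^(Q_out/(Q_in−Q_out)) = 30.41 × (1585/1106.50)^(-2.84704) = 10.9308 mol.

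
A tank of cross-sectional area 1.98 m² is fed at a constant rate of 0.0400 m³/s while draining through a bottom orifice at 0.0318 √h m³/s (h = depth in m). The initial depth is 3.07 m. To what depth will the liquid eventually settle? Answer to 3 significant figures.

1.58 m

A dh/dt = Q_in − 0.0318 √h. Steady state requires inflow = outflow:
Q_in = 0.0318 √h_ss ⇒ √h_ss = 0.0400/0.0318 = 1.2579.
h_ss = 1.2579² = 1.5822 m. (Since h₀ = 3.07 m > h_ss, the level will fall toward this value.)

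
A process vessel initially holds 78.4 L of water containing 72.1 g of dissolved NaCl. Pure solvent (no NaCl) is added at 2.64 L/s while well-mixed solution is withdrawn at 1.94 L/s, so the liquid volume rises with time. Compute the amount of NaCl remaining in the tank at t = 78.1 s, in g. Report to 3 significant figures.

16.6 g

Total volume: dV/dt = Q_in − Q_out = 0.70000 L/s, so V(t) = 78.4 + 0.70000 t and V(78.1) = 133.07 L.
Solute balance: dm/dt = 0 − Q_out C = −Q_out m/V(t).
Separate: dm/m = −Q_out dt/V(t) ⇒ ln(m/m₀) = −(Q_out/(Q_in−Q_out)) ln(V/V₀).
m = m₀ (V₀/V)^(Q_out/(Q_in−Q_out)) = 72.1 × (78.4/133.07)^(2.7714) = 16.640 g.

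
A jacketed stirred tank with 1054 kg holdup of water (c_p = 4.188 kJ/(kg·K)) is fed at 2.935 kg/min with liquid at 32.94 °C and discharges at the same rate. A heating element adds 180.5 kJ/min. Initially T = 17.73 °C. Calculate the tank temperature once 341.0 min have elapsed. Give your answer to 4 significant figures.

36.06 °C

Unsteady energy balance on the tank contents: M c_p dT/dt = ṁ c_p (T_in − T) + 180.5.
Rearrange: dT/dt = (T_ss − T)/τ with τ = M/ṁ = 359.114 min and T_ss = T_in + Q̇/(ṁ c_p) = 47.6246 °C.
T approaches T_ss exponentially: T(t) = T_ss + (T₀ − T_ss) e^(−t/τ).
T(341.0) = 47.6246 + (-29.8946)·e^(−341.0/359.114) = 47.6246 + (-29.8946)·0.386912 = 36.0580 °C.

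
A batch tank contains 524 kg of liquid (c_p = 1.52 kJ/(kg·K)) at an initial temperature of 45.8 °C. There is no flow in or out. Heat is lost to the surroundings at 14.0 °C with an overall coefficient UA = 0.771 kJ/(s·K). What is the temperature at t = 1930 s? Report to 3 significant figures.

18.9 °C

Lumped-capacitance energy balance: M c_p dT/dt = UA(T_amb − T).
dT/dt = (T_ss − T)/τ with T_ss = T_amb = 14.000 °C, τ = M c_p/UA = 524·1.52/0.771 = 1033.0 s.
Integrating: T(t) = T_ss + (T₀ − T_ss) e^(−t/τ).
T(1930) = 14.000 + (31.800)·0.15439 = 18.910 °C.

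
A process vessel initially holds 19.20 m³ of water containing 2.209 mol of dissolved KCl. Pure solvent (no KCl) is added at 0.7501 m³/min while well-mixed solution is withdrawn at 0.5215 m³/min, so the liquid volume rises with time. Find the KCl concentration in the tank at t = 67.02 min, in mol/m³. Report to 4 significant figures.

0.01678 mol/m³

Let m(t) be the amount of KCl. Volume: V(t) = V₀ + (Q_in − Q_out) t = 19.20 + 0.228600 t; V(67.02) = 34.5208 m³.
Solute balance: dm/dt = 0 − Q_out C = −Q_out m/V(t).
Separate: dm/m = −Q_out dt/V(t) ⇒ ln(m/m₀) = −(Q_out/(Q_in−Q_out)) ln(V/V₀).
m = m₀ (V₀/V)^(Q_out/(Q_in−Q_out)) = 2.209 × (19.20/34.5208)^(2.28128) = 0.579393 mol.
C = m/V = 0.579393/34.5208 = 0.0167839 mol/m³.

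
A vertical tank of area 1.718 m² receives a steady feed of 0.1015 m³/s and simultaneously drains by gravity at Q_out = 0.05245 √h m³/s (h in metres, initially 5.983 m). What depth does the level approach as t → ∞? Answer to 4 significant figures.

3.745 m

Level balance: A dh/dt = 0.1015 − 0.05245 √h. Setting dh/dt = 0:
Q_in = 0.05245 √h_ss ⇒ √h_ss = 0.1015/0.05245 = 1.93518.
h_ss = 1.93518² = 3.74491 m. (Since h₀ = 5.983 m > h_ss, the level will fall toward this value.)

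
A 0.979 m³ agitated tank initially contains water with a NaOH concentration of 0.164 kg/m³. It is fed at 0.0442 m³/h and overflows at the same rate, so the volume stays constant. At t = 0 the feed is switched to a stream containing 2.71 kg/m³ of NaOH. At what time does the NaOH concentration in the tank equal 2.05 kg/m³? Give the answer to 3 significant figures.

Species balance: V dC/dt = Q(C_in − C) ⇒ τ = V/Q = 22.149 h.
C(t) = C_in + (C₀ − C_in) e^(−t/τ). Set C = 2.05 and solve for t:
e^(−t/τ) = (C − C_in)/(C₀ − C_in) = (2.05 − 2.71)/(0.164 − 2.71) = 0.25923
t = −τ ln(…) = 22.149 × 1.3500 = 29.902 h.

29.9 h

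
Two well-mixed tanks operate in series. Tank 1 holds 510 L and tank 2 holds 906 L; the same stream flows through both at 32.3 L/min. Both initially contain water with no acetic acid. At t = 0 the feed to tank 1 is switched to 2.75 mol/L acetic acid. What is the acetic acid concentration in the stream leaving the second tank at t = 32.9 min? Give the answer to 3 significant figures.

Time constants: τᵢ = Vᵢ/Q for each well-mixed tank.
τ₁ = 510/32.3 = 15.789 min; τ₂ = 906/32.3 = 28.050 min.
Tank 1: C₁ = C_in(1 − e^(−t/τ₁)). Tank 2 (τ₁ ≠ τ₂): C₂ = C_in[1 − (τ₁ e^(−t/τ₁) − τ₂ e^(−t/τ₂))/(τ₁ − τ₂)].
At t = 32.9: e^(−t/τ₁) = 0.12447, e^(−t/τ₂) = 0.30946.
C₂ = 2.75·[1 − (15.789·0.12447 − 28.050·0.30946)/(-12.260)] = 2.75·0.45230 = 1.2438 mol/L.

1.24 mol/L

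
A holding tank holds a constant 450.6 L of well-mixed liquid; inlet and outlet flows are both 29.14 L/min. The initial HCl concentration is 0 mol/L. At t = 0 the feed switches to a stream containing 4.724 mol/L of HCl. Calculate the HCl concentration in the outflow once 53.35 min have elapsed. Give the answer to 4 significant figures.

Accumulation = in − out for the solute gives V dC/dt = Q(C_in − C).
Time constant τ = V/Q = 450.6/29.14 = 15.4633 min.
Solution: C(t) = C_in + (C₀ − C_in) e^(−t/τ).
C(53.35) = 4.724 + (0 − 4.724)·e^(−53.35/15.4633) = 4.724 + (-4.72400)·0.0317422 = 4.57405 mol/L.

4.574 mol/L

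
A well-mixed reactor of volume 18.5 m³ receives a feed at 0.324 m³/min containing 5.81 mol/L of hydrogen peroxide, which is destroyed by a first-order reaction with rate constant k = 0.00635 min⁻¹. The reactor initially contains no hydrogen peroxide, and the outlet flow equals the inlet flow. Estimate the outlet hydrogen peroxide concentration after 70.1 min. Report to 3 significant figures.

3.46 mol/L

Accumulation = in − out − consumed: V dC/dt = Q C_in − Q C − k V C.
dC/dt = (Q/V) C_in − (Q/V + k) C; effective rate a = Q/V + k = 0.017514 + 0.00635 = 0.023864 min⁻¹.
C_ss = Q C_in/(Q + kV) = 4.2640 mol/L; C(t) = C_ss + (C₀ − C_ss) e^(−a t).
C(70.1) = 4.2640 + (-4.2640)·e^(−0.023864·70.1) = 4.2640 + (-4.2640)·0.18771 = 3.4636 mol/L.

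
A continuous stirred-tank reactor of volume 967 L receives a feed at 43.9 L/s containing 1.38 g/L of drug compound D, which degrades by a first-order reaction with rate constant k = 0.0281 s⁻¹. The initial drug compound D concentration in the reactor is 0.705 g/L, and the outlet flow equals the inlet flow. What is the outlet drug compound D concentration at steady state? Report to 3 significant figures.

Species balance: V dC/dt = Q C_in − Q C − k V C.
Steady state (dC/dt = 0): C_ss = Q C_in/(Q + kV) = C_in/(1 + kV/Q).
C_ss = 43.9·1.38/(43.9 + 0.0281·967) = 60.582/71.073 = 0.85239 g/L.

0.852 g/L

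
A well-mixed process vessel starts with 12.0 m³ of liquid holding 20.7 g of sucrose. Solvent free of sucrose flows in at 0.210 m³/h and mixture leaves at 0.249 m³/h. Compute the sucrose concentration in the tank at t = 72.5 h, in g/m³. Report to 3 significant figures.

Total volume: dV/dt = Q_in − Q_out = -0.039000 m³/h, so V(t) = 12.0 − 0.039000 t and V(72.5) = 9.1725 m³.
Solute balance: dm/dt = 0 − Q_out C = −Q_out m/V(t).
dm/m = −Q_out dt/(V₀ − 0.039000 t); integrating gives ln(m/m₀) = −(Q_out/(Q_in−Q_out)) ln(V/V₀).
m = m₀ (V₀/V)^(Q_out/(Q_in−Q_out)) = 20.7 × (12.0/9.1725)^(-6.3846) = 3.7233 g.
C = m/V = 3.7233/9.1725 = 0.40592 g/m³.

0.406 g/m³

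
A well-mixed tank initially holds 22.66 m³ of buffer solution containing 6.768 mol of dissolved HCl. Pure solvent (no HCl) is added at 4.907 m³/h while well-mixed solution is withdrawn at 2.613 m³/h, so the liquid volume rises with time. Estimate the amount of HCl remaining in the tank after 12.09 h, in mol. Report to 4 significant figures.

Let m(t) be the amount of HCl. Volume: V(t) = V₀ + (Q_in − Q_out) t = 22.66 + 2.29400 t; V(12.09) = 50.3945 m³.
No HCl enters, so dm/dt = −Q_out · (m/V).
dm/m = −Q_out dt/(V₀ + 2.29400 t); integrating gives ln(m/m₀) = −(Q_out/(Q_in−Q_out)) ln(V/V₀).
m = m₀ (V₀/V)^(Q_out/(Q_in−Q_out)) = 6.768 × (22.66/50.3945)^(1.13906) = 2.72312 mol.

2.723 mol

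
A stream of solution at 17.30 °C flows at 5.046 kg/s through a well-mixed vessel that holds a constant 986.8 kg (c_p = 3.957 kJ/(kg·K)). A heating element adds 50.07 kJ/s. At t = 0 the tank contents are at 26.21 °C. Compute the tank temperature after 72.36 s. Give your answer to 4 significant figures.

Heat balance on the well-mixed liquid: M c_p dT/dt = ṁ c_p (T_in − T) + 50.07.
Rearrange: dT/dt = (T_ss − T)/τ with τ = M/ṁ = 195.561 s and T_ss = T_in + Q̇/(ṁ c_p) = 19.8076 °C.
This is linear first-order; T(t) = T_ss + (T₀ − T_ss) e^(−t/τ).
T(72.36) = 19.8076 + (6.40237)·e^(−72.36/195.561) = 19.8076 + (6.40237)·0.690726 = 24.2299 °C.

24.23 °C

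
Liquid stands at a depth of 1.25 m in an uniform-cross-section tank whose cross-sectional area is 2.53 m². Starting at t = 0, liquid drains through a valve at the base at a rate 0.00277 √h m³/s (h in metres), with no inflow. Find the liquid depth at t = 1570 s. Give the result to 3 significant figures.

Accumulation of liquid (constant cross-section A): A dh/dt = −0.00277 √h.
Separate and integrate: 2(√h − √h₀) = −(0.00277/A) t.
√h = √1.25 − 0.00277·1570/(2·2.53) = 1.1180 − 0.85947 = 0.25857.
h = 0.25857² = 0.066857 m.

0.0669 m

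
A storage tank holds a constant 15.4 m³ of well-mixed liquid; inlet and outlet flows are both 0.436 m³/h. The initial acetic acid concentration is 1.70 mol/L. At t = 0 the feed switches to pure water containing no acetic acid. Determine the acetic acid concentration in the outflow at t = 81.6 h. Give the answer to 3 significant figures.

Species balance on the tank: V dC/dt = Q(C_in − C).
Time constant τ = V/Q = 15.4/0.436 = 35.321 h.
This is linear first-order; C(t) = C_in + (C₀ − C_in) e^(−t/τ).
C(81.6) = 0 + (1.70 − 0)·e^(−81.6/35.321) = 0 + (1.7000)·0.099238 = 0.16870 mol/L.

0.169 mol/L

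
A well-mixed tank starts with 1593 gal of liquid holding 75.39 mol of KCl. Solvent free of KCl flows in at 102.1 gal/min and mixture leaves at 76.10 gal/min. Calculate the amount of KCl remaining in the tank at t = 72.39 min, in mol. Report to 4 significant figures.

Total volume: dV/dt = Q_in − Q_out = 26.0000 gal/min, so V(t) = 1593 + 26.0000 t and V(72.39) = 3475.14 gal.
Solute balance: dm/dt = 0 − Q_out C = −Q_out m/V(t).
dm/m = −Q_out dt/(V₀ + 26.0000 t); integrating gives ln(m/m₀) = −(Q_out/(Q_in−Q_out)) ln(V/V₀).
m = m₀ (V₀/V)^(Q_out/(Q_in−Q_out)) = 75.39 × (1593/3475.14)^(2.92692) = 7.68775 mol.

7.688 mol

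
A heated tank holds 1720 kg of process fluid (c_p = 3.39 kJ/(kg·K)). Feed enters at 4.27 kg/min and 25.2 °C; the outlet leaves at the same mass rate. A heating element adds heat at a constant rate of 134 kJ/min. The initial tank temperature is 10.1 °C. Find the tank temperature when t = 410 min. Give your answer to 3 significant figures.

25.7 °C

M c_p dT/dt = ṁ c_p (T_in − T) + Q̇.
τ = M/ṁ = 402.81 min; T_ss = T_in + Q̇/(ṁ c_p) = 25.2 + 134/(4.27·3.39) = 34.457 °C.
This is linear first-order; T(t) = T_ss + (T₀ − T_ss) e^(−t/τ).
T(410) = 34.457 + (-24.357)·e^(−410/402.81) = 34.457 + (-24.357)·0.36137 = 25.655 °C.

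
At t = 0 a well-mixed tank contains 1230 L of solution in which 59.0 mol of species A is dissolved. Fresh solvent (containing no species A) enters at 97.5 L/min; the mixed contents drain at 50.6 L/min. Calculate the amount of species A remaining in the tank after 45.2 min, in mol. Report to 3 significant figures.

20.0 mol

Total volume: dV/dt = Q_in − Q_out = 46.900 L/min, so V(t) = 1230 + 46.900 t and V(45.2) = 3349.9 L.
Solute balance: dm/dt = 0 − Q_out C = −Q_out m/V(t).
Separate: dm/m = −Q_out dt/V(t) ⇒ ln(m/m₀) = −(Q_out/(Q_in−Q_out)) ln(V/V₀).
m = m₀ (V₀/V)^(Q_out/(Q_in−Q_out)) = 59.0 × (1230/3349.9)^(1.0789) = 20.017 mol.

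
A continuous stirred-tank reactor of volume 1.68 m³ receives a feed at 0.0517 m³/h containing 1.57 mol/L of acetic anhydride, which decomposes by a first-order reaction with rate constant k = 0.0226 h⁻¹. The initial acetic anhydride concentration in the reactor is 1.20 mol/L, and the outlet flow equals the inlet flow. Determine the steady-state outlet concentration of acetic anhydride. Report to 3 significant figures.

V dC/dt = Q(C_in − C) − k V C.
Steady state (dC/dt = 0): C_ss = Q C_in/(Q + kV) = C_in/(1 + kV/Q).
C_ss = 0.0517·1.57/(0.0517 + 0.0226·1.68) = 0.081169/0.089668 = 0.90522 mol/L.

0.905 mol/L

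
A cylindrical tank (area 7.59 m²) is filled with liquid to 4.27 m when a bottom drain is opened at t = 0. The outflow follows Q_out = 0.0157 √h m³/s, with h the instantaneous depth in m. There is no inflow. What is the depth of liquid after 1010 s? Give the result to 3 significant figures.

1.04 m

With no inflow, A dh/dt = −0.0157 √h.
Separate and integrate: 2(√h − √h₀) = −(0.0157/A) t.
√h = √4.27 − 0.0157·1010/(2·7.59) = 2.0664 − 1.0446 = 1.0218.
h = 1.0218² = 1.0441 m.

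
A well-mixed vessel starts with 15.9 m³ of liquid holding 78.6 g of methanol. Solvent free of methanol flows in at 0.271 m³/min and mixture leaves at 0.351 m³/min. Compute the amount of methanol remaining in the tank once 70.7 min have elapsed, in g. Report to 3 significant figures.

Let m(t) be the amount of methanol. Volume: V(t) = V₀ + (Q_in − Q_out) t = 15.9 − 0.080000 t; V(70.7) = 10.244 m³.
Species balance (pure solvent in): dm/dt = −Q_out · m/V(t).
dm/m = −Q_out dt/(V₀ − 0.080000 t); integrating gives ln(m/m₀) = −(Q_out/(Q_in−Q_out)) ln(V/V₀).
m = m₀ (V₀/V)^(Q_out/(Q_in−Q_out)) = 78.6 × (15.9/10.244)^(-4.3875) = 11.422 g.

11.4 g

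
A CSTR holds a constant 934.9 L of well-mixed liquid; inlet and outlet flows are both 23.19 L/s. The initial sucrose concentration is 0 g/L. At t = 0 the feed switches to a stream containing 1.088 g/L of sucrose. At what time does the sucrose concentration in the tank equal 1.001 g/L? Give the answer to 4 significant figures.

Species balance: V dC/dt = Q(C_in − C) ⇒ τ = V/Q = 40.3148 s.
C(t) = C_in + (C₀ − C_in) e^(−t/τ). Set C = 1.001 and solve for t:
e^(−t/τ) = (C − C_in)/(C₀ − C_in) = (1.001 − 1.088)/(0 − 1.088) = 0.0799632
t = −τ ln(…) = 40.3148 × 2.52619 = 101.843 s.

101.8 s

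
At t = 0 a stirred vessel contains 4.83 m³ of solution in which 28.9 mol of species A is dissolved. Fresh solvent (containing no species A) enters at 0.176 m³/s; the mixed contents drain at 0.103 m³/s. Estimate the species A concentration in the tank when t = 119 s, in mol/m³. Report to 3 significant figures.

0.501 mol/m³

Let m(t) be the amount of species A. Volume: V(t) = V₀ + (Q_in − Q_out) t = 4.83 + 0.073000 t; V(119) = 13.517 m³.
No species A enters, so dm/dt = −Q_out · (m/V).
dm/m = −Q_out dt/(V₀ + 0.073000 t); integrating gives ln(m/m₀) = −(Q_out/(Q_in−Q_out)) ln(V/V₀).
m = m₀ (V₀/V)^(Q_out/(Q_in−Q_out)) = 28.9 × (4.83/13.517)^(1.4110) = 6.7654 mol.
C = m/V = 6.7654/13.517 = 0.50051 mol/m³.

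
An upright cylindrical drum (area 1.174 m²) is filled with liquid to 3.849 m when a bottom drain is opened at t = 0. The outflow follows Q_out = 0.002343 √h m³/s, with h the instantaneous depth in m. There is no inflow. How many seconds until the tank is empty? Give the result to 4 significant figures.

Mass balance (ρ constant): A dh/dt = −0.002343 √h.
∫ h^(−1/2) dh = −(0.002343/A) ∫ dt, giving 2√h = 2√h₀ − (0.002343/A) t.
Set h = 0: 2√h₀ = (0.002343/A) t_empty ⇒ t_empty = 2A√h₀/0.002343.
t_empty = 2·1.174·√3.849/0.002343 = 2.34800·1.96189/0.002343 = 1966.07 s.

1966 s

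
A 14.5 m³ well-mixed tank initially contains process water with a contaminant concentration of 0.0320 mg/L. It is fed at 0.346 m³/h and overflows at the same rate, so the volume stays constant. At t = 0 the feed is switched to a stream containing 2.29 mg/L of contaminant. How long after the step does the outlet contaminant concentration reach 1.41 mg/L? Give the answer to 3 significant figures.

Species balance on the tank: V dC/dt = Q(C_in − C), so τ = V/Q = 41.908 h.
C(t) = C_in + (C₀ − C_in) e^(−t/τ). Set C = 1.41 and solve for t:
e^(−t/τ) = (C − C_in)/(C₀ − C_in) = (1.41 − 2.29)/(0.0320 − 2.29) = 0.38973
t = −τ ln(…) = 41.908 × 0.94231 = 39.490 h.

39.5 h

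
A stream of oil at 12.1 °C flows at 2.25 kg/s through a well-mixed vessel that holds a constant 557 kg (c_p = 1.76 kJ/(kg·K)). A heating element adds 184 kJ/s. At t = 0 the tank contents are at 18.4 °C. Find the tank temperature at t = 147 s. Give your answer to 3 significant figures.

36.4 °C

First-law balance (no shaft work): M c_p dT/dt = ṁ c_p (T_in − T) + 184.
τ = M/ṁ = 247.56 s; T_ss = T_in + Q̇/(ṁ c_p) = 12.1 + 184/(2.25·1.76) = 58.565 °C.
T approaches T_ss exponentially: T(t) = T_ss + (T₀ − T_ss) e^(−t/τ).
T(147) = 58.565 + (-40.165)·e^(−147/247.56) = 58.565 + (-40.165)·0.55222 = 36.385 °C.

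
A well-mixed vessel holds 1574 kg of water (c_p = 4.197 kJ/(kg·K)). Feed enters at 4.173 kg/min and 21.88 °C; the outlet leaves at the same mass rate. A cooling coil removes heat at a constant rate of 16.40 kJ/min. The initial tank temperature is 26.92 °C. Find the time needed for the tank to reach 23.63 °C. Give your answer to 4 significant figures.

301.6 min

M c_p dT/dt = ṁ c_p (T_in − T) − Q̇.
τ = M/ṁ = 377.187 min; T_ss = T_in − Q̇/(ṁ c_p) = 20.9436 °C.
T(t) = T_ss + (T₀ − T_ss) e^(−t/τ). Set T = 23.63:
e^(−t/τ) = (23.63 − 20.9436)/(26.92 − 20.9436) = 0.449500
t = −377.187 · ln(0.449500) = 301.605 min.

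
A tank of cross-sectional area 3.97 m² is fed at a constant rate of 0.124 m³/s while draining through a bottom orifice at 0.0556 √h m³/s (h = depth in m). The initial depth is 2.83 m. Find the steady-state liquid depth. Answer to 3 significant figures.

Accumulation of liquid (constant cross-section A): A dh/dt = Q_in − 0.0556 √h. At steady state dh/dt = 0:
Q_in = 0.0556 √h_ss ⇒ √h_ss = 0.124/0.0556 = 2.2302.
h_ss = 2.2302² = 4.9739 m. (Since h₀ = 2.83 m < h_ss, the level will rise toward this value.)

4.97 m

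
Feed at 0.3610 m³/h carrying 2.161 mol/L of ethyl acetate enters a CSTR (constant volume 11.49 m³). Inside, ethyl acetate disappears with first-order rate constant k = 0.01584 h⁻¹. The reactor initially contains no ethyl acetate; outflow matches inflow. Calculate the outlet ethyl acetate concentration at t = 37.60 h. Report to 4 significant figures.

1.194 mol/L

V dC/dt = Q(C_in − C) − k V C.
This is linear with rate a = Q/V + k = 0.0472586 h⁻¹.
C_ss = Q C_in/(Q + kV) = 1.43668 mol/L; C(t) = C_ss + (C₀ − C_ss) e^(−a t).
C(37.60) = 1.43668 + (-1.43668)·e^(−0.0472586·37.60) = 1.43668 + (-1.43668)·0.169158 = 1.19366 mol/L.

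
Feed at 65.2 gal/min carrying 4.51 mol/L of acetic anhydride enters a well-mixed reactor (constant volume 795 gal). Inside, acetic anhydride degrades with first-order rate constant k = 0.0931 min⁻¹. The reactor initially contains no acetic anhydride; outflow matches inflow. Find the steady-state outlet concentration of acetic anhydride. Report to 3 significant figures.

2.11 mol/L

Accumulation = in − out − consumed: V dC/dt = Q C_in − Q C − k V C.
At steady state: 0 = Q C_in − (Q + kV) C_ss, so C_ss = Q C_in/(Q + kV).
C_ss = 65.2·4.51/(65.2 + 0.0931·795) = 294.05/139.21 = 2.1122 mol/L.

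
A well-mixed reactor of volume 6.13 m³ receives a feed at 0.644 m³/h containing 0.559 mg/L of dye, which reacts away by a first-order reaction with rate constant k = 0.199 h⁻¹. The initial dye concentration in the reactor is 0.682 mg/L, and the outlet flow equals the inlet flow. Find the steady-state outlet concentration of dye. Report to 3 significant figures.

0.193 mg/L

V dC/dt = Q(C_in − C) − k V C.
Steady state (dC/dt = 0): C_ss = Q C_in/(Q + kV) = C_in/(1 + kV/Q).
C_ss = 0.644·0.559/(0.644 + 0.199·6.13) = 0.36000/1.8639 = 0.19314 mg/L.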